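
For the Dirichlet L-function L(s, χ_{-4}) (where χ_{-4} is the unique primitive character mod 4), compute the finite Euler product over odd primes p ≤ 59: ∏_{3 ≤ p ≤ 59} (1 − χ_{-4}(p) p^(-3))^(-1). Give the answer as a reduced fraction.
∏ = 33892950142980005397598438491456695728452775811/34979163586504081013297614880240795412263337984

The odd primes p ≤ 59 are [3, 5, 7, 11, 13, 17, 19, 23, 29, 31, 37, 41, 43, 47, 53, 59]. For each, χ(p) = 1 if p ≡ 1 mod 4, χ(p) = −1 if p ≡ 3 mod 4. Taking (1 − χ(p)/p^3)^(-1) = p^3/(p^3 − χ(p)): (1 − (-1)/3^3)^(-1) · (1 − (1)/5^3)^(-1) · (1 − (-1)/7^3)^(-1) · (1 − (-1)/11^3)^(-1) · (1 − (1)/13^3)^(-1) · (1 − (1)/17^3)^(-1) · (1 − (-1)/19^3)^(-1) · (1 − (-1)/23^3)^(-1) · (1 − (1)/29^3)^(-1) · (1 − (-1)/31^3)^(-1) · (1 − (1)/37^3)^(-1) · (1 − (1)/41^3)^(-1) · (1 − (-1)/43^3)^(-1) · (1 − (-1)/47^3)^(-1) · (1 − (1)/53^3)^(-1) · (1 − (-1)/59^3)^(-1) = 33892950142980005397598438491456695728452775811/34979163586504081013297614880240795412263337984.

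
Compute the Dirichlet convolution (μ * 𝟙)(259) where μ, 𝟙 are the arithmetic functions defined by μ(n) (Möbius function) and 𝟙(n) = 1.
(μ * 𝟙)(259) = 0

Divisors of 259: [1, 7, 37, 259]. For each d | 259:
  d = 1: μ(1) · 𝟙(259/1) = 1 · 1 = 1
  d = 7: μ(7) · 𝟙(259/7) = -1 · 1 = -1
  d = 37: μ(37) · 𝟙(259/37) = -1 · 1 = -1
  d = 259: μ(259) · 𝟙(259/259) = 1 · 1 = 1
Summing: (μ * 𝟙)(259) = 1 + -1 + -1 + 1 = 0.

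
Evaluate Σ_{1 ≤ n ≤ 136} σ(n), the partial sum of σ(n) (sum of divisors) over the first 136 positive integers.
Σ_{n ≤ 136} σ(n) = 15305

Compute σ(n) for each 1 ≤ n ≤ 136: σ(1) = 1, σ(2) = 3, σ(3) = 4, σ(4) = 7, σ(5) = 6, σ(6) = 12, σ(7) = 8, σ(8) = 15, σ(9) = 13, σ(10) = 18, σ(11) = 12, σ(12) = 28, σ(13) = 14, σ(14) = 24, σ(15) = 24, σ(16) = 31, σ(17) = 18, σ(18) = 39, σ(19) = 20, σ(20) = 42, σ(21) = 32, σ(22) = 36, σ(23) = 24, σ(24) = 60, σ(25) = 31, σ(26) = 42, σ(27) = 40, σ(28) = 56, σ(29) = 30, σ(30) = 72, σ(31) = 32, σ(32) = 63, σ(33) = 48, σ(34) = 54, σ(35) = 48, σ(36) = 91, σ(37) = 38, σ(38) = 60, σ(39) = 56, σ(40) = 90, σ(41) = 42, σ(42) = 96, σ(43) = 44, σ(44) = 84, σ(45) = 78, σ(46) = 72, σ(47) = 48, σ(48) = 124, σ(49) = 57, σ(50) = 93, σ(51) = 72, σ(52) = 98, σ(53) = 54, σ(54) = 120, σ(55) = 72, σ(56) = 120, σ(57) = 80, σ(58) = 90, σ(59) = 60, σ(60) = 168, σ(61) = 62, σ(62) = 96, σ(63) = 104, σ(64) = 127, σ(65) = 84, σ(66) = 144, σ(67) = 68, σ(68) = 126, σ(69) = 96, σ(70) = 144, σ(71) = 72, σ(72) = 195, σ(73) = 74, σ(74) = 114, σ(75) = 124, σ(76) = 140, σ(77) = 96, σ(78) = 168, σ(79) = 80, σ(80) = 186, σ(81) = 121, σ(82) = 126, σ(83) = 84, σ(84) = 224, σ(85) = 108, σ(86) = 132, σ(87) = 120, σ(88) = 180, σ(89) = 90, σ(90) = 234, σ(91) = 112, σ(92) = 168, σ(93) = 128, σ(94) = 144, σ(95) = 120, σ(96) = 252, σ(97) = 98, σ(98) = 171, σ(99) = 156, σ(100) = 217, σ(101) = 102, σ(102) = 216, σ(103) = 104, σ(104) = 210, σ(105) = 192, σ(106) = 162, σ(107) = 108, σ(108) = 280, σ(109) = 110, σ(110) = 216, σ(111) = 152, σ(112) = 248, σ(113) = 114, σ(114) = 240, σ(115) = 144, σ(116) = 210, σ(117) = 182, σ(118) = 180, σ(119) = 144, σ(120) = 360, σ(121) = 133, σ(122) = 186, σ(123) = 168, σ(124) = 224, σ(125) = 156, σ(126) = 312, σ(127) = 128, σ(128) = 255, σ(129) = 176, σ(130) = 252, σ(131) = 132, σ(132) = 336, σ(133) = 160, σ(134) = 204, σ(135) = 240, σ(136) = 270. Summing all 136 values: 15305. (Average order: Σ_{n ≤ x} σ(n) ~ (π²/12) x². For x = 136, (π²/12)·136² ≈ 15212.35.)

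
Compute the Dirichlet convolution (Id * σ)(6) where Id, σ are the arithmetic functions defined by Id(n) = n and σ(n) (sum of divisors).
(Id * σ)(6) = 35

Divisors of 6: [1, 2, 3, 6]. For each d | 6:
  d = 1: Id(1) · σ(6/1) = 1 · 12 = 12
  d = 2: Id(2) · σ(6/2) = 2 · 4 = 8
  d = 3: Id(3) · σ(6/3) = 3 · 3 = 9
  d = 6: Id(6) · σ(6/6) = 6 · 1 = 6
Summing: (Id * σ)(6) = 12 + 8 + 9 + 6 = 35.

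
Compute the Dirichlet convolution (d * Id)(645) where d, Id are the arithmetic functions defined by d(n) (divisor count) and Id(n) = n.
(d * Id)(645) = 1575

Divisors of 645: [1, 3, 5, 15, 43, 129, 215, 645]. For each d | 645:
  d = 1: d(1) · Id(645/1) = 1 · 645 = 645
  d = 3: d(3) · Id(645/3) = 2 · 215 = 430
  d = 5: d(5) · Id(645/5) = 2 · 129 = 258
  d = 15: d(15) · Id(645/15) = 4 · 43 = 172
  d = 43: d(43) · Id(645/43) = 2 · 15 = 30
  d = 129: d(129) · Id(645/129) = 4 · 5 = 20
  d = 215: d(215) · Id(645/215) = 4 · 3 = 12
  d = 645: d(645) · Id(645/645) = 8 · 1 = 8
Summing: (d * Id)(645) = 645 + 430 + 258 + 172 + 30 + 20 + 12 + 8 = 1575.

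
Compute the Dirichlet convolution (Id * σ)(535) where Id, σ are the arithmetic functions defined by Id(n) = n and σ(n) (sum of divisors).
(Id * σ)(535) = 2365

Divisors of 535: [1, 5, 107, 535]. For each d | 535:
  d = 1: Id(1) · σ(535/1) = 1 · 648 = 648
  d = 5: Id(5) · σ(535/5) = 5 · 108 = 540
  d = 107: Id(107) · σ(535/107) = 107 · 6 = 642
  d = 535: Id(535) · σ(535/535) = 535 · 1 = 535
Summing: (Id * σ)(535) = 648 + 540 + 642 + 535 = 2365.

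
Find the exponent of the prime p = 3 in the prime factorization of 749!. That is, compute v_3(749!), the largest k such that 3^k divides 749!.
v_3(749!) = 372

Legendre's formula: v_p(n!) = Σ_{k ≥ 1} ⌊n / p^k⌋. For p = 3, n = 749, the terms are:
  ⌊749/3^1⌋ = ⌊749/3⌋ = 249
  ⌊749/3^2⌋ = ⌊749/9⌋ = 83
  ⌊749/3^3⌋ = ⌊749/27⌋ = 27
  ⌊749/3^4⌋ = ⌊749/81⌋ = 9
  ⌊749/3^5⌋ = ⌊749/243⌋ = 3
  ⌊749/3^6⌋ = ⌊749/729⌋ = 1
(the next term ⌊749/3^7⌋ = 0, terminating the sum). Summing: v_3(749!) = 249 + 83 + 27 + 9 + 3 + 1 = 372.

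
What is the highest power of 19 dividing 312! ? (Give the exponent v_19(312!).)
v_19(312!) = 16

Legendre's formula: v_p(n!) = Σ_{k ≥ 1} ⌊n / p^k⌋. For p = 19, n = 312, the terms are:
  ⌊312/19^1⌋ = ⌊312/19⌋ = 16
(the next term ⌊312/19^2⌋ = 0, terminating the sum). Summing: v_19(312!) = 16 = 16.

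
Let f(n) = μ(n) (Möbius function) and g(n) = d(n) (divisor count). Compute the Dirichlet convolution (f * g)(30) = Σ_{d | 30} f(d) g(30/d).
(μ * d)(30) = 1

Divisors of 30: [1, 2, 3, 5, 6, 10, 15, 30]. For each d | 30:
  d = 1: μ(1) · d(30/1) = 1 · 8 = 8
  d = 2: μ(2) · d(30/2) = -1 · 4 = -4
  d = 3: μ(3) · d(30/3) = -1 · 4 = -4
  d = 5: μ(5) · d(30/5) = -1 · 4 = -4
  d = 6: μ(6) · d(30/6) = 1 · 2 = 2
  d = 10: μ(10) · d(30/10) = 1 · 2 = 2
  d = 15: μ(15) · d(30/15) = 1 · 2 = 2
  d = 30: μ(30) · d(30/30) = -1 · 1 = -1
Summing: (μ * d)(30) = 8 + -4 + -4 + -4 + 2 + 2 + 2 + -1 = 1.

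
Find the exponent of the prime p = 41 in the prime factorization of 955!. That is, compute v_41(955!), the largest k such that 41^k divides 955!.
v_41(955!) = 23

Legendre's formula: v_p(n!) = Σ_{k ≥ 1} ⌊n / p^k⌋. For p = 41, n = 955, the terms are:
  ⌊955/41^1⌋ = ⌊955/41⌋ = 23
(the next term ⌊955/41^2⌋ = 0, terminating the sum). Summing: v_41(955!) = 23 = 23.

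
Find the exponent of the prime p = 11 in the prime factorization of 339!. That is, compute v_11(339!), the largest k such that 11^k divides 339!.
v_11(339!) = 32

Legendre's formula: v_p(n!) = Σ_{k ≥ 1} ⌊n / p^k⌋. For p = 11, n = 339, the terms are:
  ⌊339/11^1⌋ = ⌊339/11⌋ = 30
  ⌊339/11^2⌋ = ⌊339/121⌋ = 2
(the next term ⌊339/11^3⌋ = 0, terminating the sum). Summing: v_11(339!) = 30 + 2 = 32.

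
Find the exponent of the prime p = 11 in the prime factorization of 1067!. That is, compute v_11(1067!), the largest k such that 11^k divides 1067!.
v_11(1067!) = 105

Legendre's formula: v_p(n!) = Σ_{k ≥ 1} ⌊n / p^k⌋. For p = 11, n = 1067, the terms are:
  ⌊1067/11^1⌋ = ⌊1067/11⌋ = 97
  ⌊1067/11^2⌋ = ⌊1067/121⌋ = 8
(the next term ⌊1067/11^3⌋ = 0, terminating the sum). Summing: v_11(1067!) = 97 + 8 = 105.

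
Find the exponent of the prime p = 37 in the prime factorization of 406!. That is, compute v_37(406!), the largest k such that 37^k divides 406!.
v_37(406!) = 10

Legendre's formula: v_p(n!) = Σ_{k ≥ 1} ⌊n / p^k⌋. For p = 37, n = 406, the terms are:
  ⌊406/37^1⌋ = ⌊406/37⌋ = 10
(the next term ⌊406/37^2⌋ = 0, terminating the sum). Summing: v_37(406!) = 10 = 10.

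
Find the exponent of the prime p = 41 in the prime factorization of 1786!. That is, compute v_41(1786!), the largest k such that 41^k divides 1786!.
v_41(1786!) = 44

Legendre's formula: v_p(n!) = Σ_{k ≥ 1} ⌊n / p^k⌋. For p = 41, n = 1786, the terms are:
  ⌊1786/41^1⌋ = ⌊1786/41⌋ = 43
  ⌊1786/41^2⌋ = ⌊1786/1681⌋ = 1
(the next term ⌊1786/41^3⌋ = 0, terminating the sum). Summing: v_41(1786!) = 43 + 1 = 44.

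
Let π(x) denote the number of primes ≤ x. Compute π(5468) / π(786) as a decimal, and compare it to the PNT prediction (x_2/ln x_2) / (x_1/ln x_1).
π(5468)/π(786) = 721/137 ≈ 5.2628;  PNT prediction ≈ 5.3889.

π(786) = 137 and π(5468) = 721, so π(5468)/π(786) ≈ 5.2628. The PNT-predicted ratio is (5468/ln(5468)) / (786/ln(786)) ≈ 5.3889. The two agree to within a few percent, as expected.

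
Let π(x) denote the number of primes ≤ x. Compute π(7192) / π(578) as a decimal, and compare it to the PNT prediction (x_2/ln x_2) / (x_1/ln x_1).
π(7192)/π(578) = 918/106 ≈ 8.6604;  PNT prediction ≈ 8.9105.

π(578) = 106 and π(7192) = 918, so π(7192)/π(578) ≈ 8.6604. The PNT-predicted ratio is (7192/ln(7192)) / (578/ln(578)) ≈ 8.9105. The two agree to within a few percent, as expected.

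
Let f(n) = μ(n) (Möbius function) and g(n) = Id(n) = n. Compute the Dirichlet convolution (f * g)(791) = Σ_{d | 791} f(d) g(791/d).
(μ * Id)(791) = 672

Divisors of 791: [1, 7, 113, 791]. For each d | 791:
  d = 1: μ(1) · Id(791/1) = 1 · 791 = 791
  d = 7: μ(7) · Id(791/7) = -1 · 113 = -113
  d = 113: μ(113) · Id(791/113) = -1 · 7 = -7
  d = 791: μ(791) · Id(791/791) = 1 · 1 = 1
Summing: (μ * Id)(791) = 791 + -113 + -7 + 1 = 672.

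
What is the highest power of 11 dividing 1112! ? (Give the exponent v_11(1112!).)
v_11(1112!) = 110

Legendre's formula: v_p(n!) = Σ_{k ≥ 1} ⌊n / p^k⌋. For p = 11, n = 1112, the terms are:
  ⌊1112/11^1⌋ = ⌊1112/11⌋ = 101
  ⌊1112/11^2⌋ = ⌊1112/121⌋ = 9
(the next term ⌊1112/11^3⌋ = 0, terminating the sum). Summing: v_11(1112!) = 101 + 9 = 110.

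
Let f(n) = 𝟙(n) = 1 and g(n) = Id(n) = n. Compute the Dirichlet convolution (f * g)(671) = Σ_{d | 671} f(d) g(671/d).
(𝟙 * Id)(671) = 744

Divisors of 671: [1, 11, 61, 671]. For each d | 671:
  d = 1: 𝟙(1) · Id(671/1) = 1 · 671 = 671
  d = 11: 𝟙(11) · Id(671/11) = 1 · 61 = 61
  d = 61: 𝟙(61) · Id(671/61) = 1 · 11 = 11
  d = 671: 𝟙(671) · Id(671/671) = 1 · 1 = 1
Summing: (𝟙 * Id)(671) = 671 + 61 + 11 + 1 = 744.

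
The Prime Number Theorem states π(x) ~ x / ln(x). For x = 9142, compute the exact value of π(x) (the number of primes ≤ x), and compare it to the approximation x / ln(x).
π(9142) = 1133;  x/ln(x) ≈ 1002.34;  relative error ≈ 11.53%.

Directly count primes up to 9142: π(9142) = 1133. The PNT approximation gives 9142/ln(9142) ≈ 9142/9.12063 ≈ 1002.34. Relative error (π(x) − x/ln(x)) / π(x) ≈ 11.53%; the approximation is known to undercount slightly (Li(x) is a better estimate).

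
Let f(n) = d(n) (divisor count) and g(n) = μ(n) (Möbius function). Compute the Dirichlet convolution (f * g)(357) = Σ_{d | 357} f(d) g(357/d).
(d * μ)(357) = 1

Divisors of 357: [1, 3, 7, 17, 21, 51, 119, 357]. For each d | 357:
  d = 1: d(1) · μ(357/1) = 1 · -1 = -1
  d = 3: d(3) · μ(357/3) = 2 · 1 = 2
  d = 7: d(7) · μ(357/7) = 2 · 1 = 2
  d = 17: d(17) · μ(357/17) = 2 · 1 = 2
  d = 21: d(21) · μ(357/21) = 4 · -1 = -4
  d = 51: d(51) · μ(357/51) = 4 · -1 = -4
  d = 119: d(119) · μ(357/119) = 4 · -1 = -4
  d = 357: d(357) · μ(357/357) = 8 · 1 = 8
Summing: (d * μ)(357) = -1 + 2 + 2 + 2 + -4 + -4 + -4 + 8 = 1.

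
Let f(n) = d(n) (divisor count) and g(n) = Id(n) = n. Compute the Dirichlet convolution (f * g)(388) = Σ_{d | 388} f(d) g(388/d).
(d * Id)(388) = 1089

Divisors of 388: [1, 2, 4, 97, 194, 388]. For each d | 388:
  d = 1: d(1) · Id(388/1) = 1 · 388 = 388
  d = 2: d(2) · Id(388/2) = 2 · 194 = 388
  d = 4: d(4) · Id(388/4) = 3 · 97 = 291
  d = 97: d(97) · Id(388/97) = 2 · 4 = 8
  d = 194: d(194) · Id(388/194) = 4 · 2 = 8
  d = 388: d(388) · Id(388/388) = 6 · 1 = 6
Summing: (d * Id)(388) = 388 + 388 + 291 + 8 + 8 + 6 = 1089.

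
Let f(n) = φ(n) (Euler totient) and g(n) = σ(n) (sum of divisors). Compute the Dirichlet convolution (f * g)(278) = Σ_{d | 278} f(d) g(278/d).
(φ * σ)(278) = 1112

Divisors of 278: [1, 2, 139, 278]. For each d | 278:
  d = 1: φ(1) · σ(278/1) = 1 · 420 = 420
  d = 2: φ(2) · σ(278/2) = 1 · 140 = 140
  d = 139: φ(139) · σ(278/139) = 138 · 3 = 414
  d = 278: φ(278) · σ(278/278) = 138 · 1 = 138
Summing: (φ * σ)(278) = 420 + 140 + 414 + 138 = 1112.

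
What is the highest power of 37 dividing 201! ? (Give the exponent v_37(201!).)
v_37(201!) = 5

Legendre's formula: v_p(n!) = Σ_{k ≥ 1} ⌊n / p^k⌋. For p = 37, n = 201, the terms are:
  ⌊201/37^1⌋ = ⌊201/37⌋ = 5
(the next term ⌊201/37^2⌋ = 0, terminating the sum). Summing: v_37(201!) = 5 = 5.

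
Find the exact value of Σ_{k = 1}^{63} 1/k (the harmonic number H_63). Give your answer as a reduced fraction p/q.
H_63 = 310559566510213034489743057/65681493561267903750631200

Direct summation: H_63 = 1 + 1/2 + ... + 1/63. The least common denominator is lcm(1, ..., 63) = 591133442051411133755680800; over this denominator the numerator is 591133442051411133755680800 + 295566721025705566877840400 + 197044480683803711251893600 + 147783360512852783438920200 + 118226688410282226751136160 + 98522240341901855625946800 + 84447634578773019107954400 + 73891680256426391719460100 + 65681493561267903750631200 + 59113344205141113375568080 + 53739403822855557614152800 + 49261120170950927812973400 + 45471803234723933365821600 + 42223817289386509553977200 + 39408896136760742250378720 + 36945840128213195859730050 + 34772555414788890220922400 + 32840746780633951875315600 + 31112286423758480723983200 + 29556672102570556687784040 + 28149211526257673035984800 + 26869701911427778807076400 + 25701454002235266685029600 + 24630560085475463906486700 + 23645337682056445350227232 + 22735901617361966682910800 + 21893831187089301250210400 + 21111908644693254776988600 + 20383911794876245991575200 + 19704448068380371125189360 + 19068820711335843024376800 + 18472920064106597929865025 + 17913134607618519204717600 + 17386277707394445110461200 + 16889526915754603821590880 + 16420373390316975937657800 + 15976579514903003615018400 + 15556143211879240361991600 + 15157267744907977788607200 + 14778336051285278343892020 + 14417888830522222774528800 + 14074605763128836517992400 + 13747289350032817064085600 + 13434850955713889403538200 + 13136298712253580750126240 + 12850727001117633342514800 + 12577307277689598590546400 + 12315280042737731953243350 + 12063947796967574158279200 + 11822668841028222675113616 + 11590851804929630073640800 + 11367950808680983341455400 + 11153461170781342146333600 + 10946915593544650625105200 + 10747880764571111522830560 + 10555954322346627388494300 + 10370762141252826907994400 + 10191955897438122995787600 + 10019210882227307351791200 + 9852224034190185562594680 + 9690712164777231700912800 + 9534410355667921512188400 + 9383070508752557678661600 = 2795036098591917310407687513, so H_63 = 2795036098591917310407687513/591133442051411133755680800; reducing by gcd(2795036098591917310407687513, 591133442051411133755680800) = 9 gives 310559566510213034489743057/65681493561267903750631200 ≈ 4.72827. (The PNT-adjacent estimate ln(63) + γ ≈ 4.72035 matches within O(1/n).)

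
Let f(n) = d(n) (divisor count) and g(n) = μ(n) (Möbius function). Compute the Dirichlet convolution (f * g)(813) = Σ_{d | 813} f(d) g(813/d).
(d * μ)(813) = 1

Divisors of 813: [1, 3, 271, 813]. For each d | 813:
  d = 1: d(1) · μ(813/1) = 1 · 1 = 1
  d = 3: d(3) · μ(813/3) = 2 · -1 = -2
  d = 271: d(271) · μ(813/271) = 2 · -1 = -2
  d = 813: d(813) · μ(813/813) = 4 · 1 = 4
Summing: (d * μ)(813) = 1 + -2 + -2 + 4 = 1.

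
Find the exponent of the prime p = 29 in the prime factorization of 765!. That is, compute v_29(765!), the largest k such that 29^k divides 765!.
v_29(765!) = 26

Legendre's formula: v_p(n!) = Σ_{k ≥ 1} ⌊n / p^k⌋. For p = 29, n = 765, the terms are:
  ⌊765/29^1⌋ = ⌊765/29⌋ = 26
(the next term ⌊765/29^2⌋ = 0, terminating the sum). Summing: v_29(765!) = 26 = 26.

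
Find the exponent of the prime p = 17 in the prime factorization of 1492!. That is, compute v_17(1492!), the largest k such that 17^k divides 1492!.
v_17(1492!) = 92

Legendre's formula: v_p(n!) = Σ_{k ≥ 1} ⌊n / p^k⌋. For p = 17, n = 1492, the terms are:
  ⌊1492/17^1⌋ = ⌊1492/17⌋ = 87
  ⌊1492/17^2⌋ = ⌊1492/289⌋ = 5
(the next term ⌊1492/17^3⌋ = 0, terminating the sum). Summing: v_17(1492!) = 87 + 5 = 92.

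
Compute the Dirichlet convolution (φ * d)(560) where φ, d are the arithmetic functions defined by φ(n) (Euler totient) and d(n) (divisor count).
(φ * d)(560) = 1488

Divisors of 560: [1, 2, 4, 5, 7, 8, 10, 14, 16, 20, 28, 35, 40, 56, 70, 80, 112, 140, 280, 560]. For each d | 560:
  d = 1: φ(1) · d(560/1) = 1 · 20 = 20
  d = 2: φ(2) · d(560/2) = 1 · 16 = 16
  d = 4: φ(4) · d(560/4) = 2 · 12 = 24
  d = 5: φ(5) · d(560/5) = 4 · 10 = 40
  d = 7: φ(7) · d(560/7) = 6 · 10 = 60
  d = 8: φ(8) · d(560/8) = 4 · 8 = 32
  d = 10: φ(10) · d(560/10) = 4 · 8 = 32
  d = 14: φ(14) · d(560/14) = 6 · 8 = 48
  d = 16: φ(16) · d(560/16) = 8 · 4 = 32
  d = 20: φ(20) · d(560/20) = 8 · 6 = 48
  d = 28: φ(28) · d(560/28) = 12 · 6 = 72
  d = 35: φ(35) · d(560/35) = 24 · 5 = 120
  d = 40: φ(40) · d(560/40) = 16 · 4 = 64
  d = 56: φ(56) · d(560/56) = 24 · 4 = 96
  d = 70: φ(70) · d(560/70) = 24 · 4 = 96
  d = 80: φ(80) · d(560/80) = 32 · 2 = 64
  d = 112: φ(112) · d(560/112) = 48 · 2 = 96
  d = 140: φ(140) · d(560/140) = 48 · 3 = 144
  d = 280: φ(280) · d(560/280) = 96 · 2 = 192
  d = 560: φ(560) · d(560/560) = 192 · 1 = 192
Summing: (φ * d)(560) = 20 + 16 + 24 + 40 + 60 + 32 + 32 + 48 + 32 + 48 + 72 + 120 + 64 + 96 + 96 + 64 + 96 + 144 + 192 + 192 = 1488.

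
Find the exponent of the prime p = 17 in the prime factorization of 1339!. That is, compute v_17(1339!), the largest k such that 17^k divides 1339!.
v_17(1339!) = 82

Legendre's formula: v_p(n!) = Σ_{k ≥ 1} ⌊n / p^k⌋. For p = 17, n = 1339, the terms are:
  ⌊1339/17^1⌋ = ⌊1339/17⌋ = 78
  ⌊1339/17^2⌋ = ⌊1339/289⌋ = 4
(the next term ⌊1339/17^3⌋ = 0, terminating the sum). Summing: v_17(1339!) = 78 + 4 = 82.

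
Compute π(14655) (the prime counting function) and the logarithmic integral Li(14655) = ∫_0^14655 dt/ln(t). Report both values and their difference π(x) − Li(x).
π(14655) = 1716;  Li(14655) ≈ 1740.70;  π(x) − Li(x) ≈ -24.70.

Direct count of primes ≤ 14655 gives π(14655) = 1716. Numerical evaluation of the logarithmic integral gives Li(14655) ≈ 1740.70. The difference π(x) − Li(x) ≈ -24.70 is typically negative for small/moderate x (Li(x) overestimates), though Littlewood's theorem shows this sign changes infinitely often.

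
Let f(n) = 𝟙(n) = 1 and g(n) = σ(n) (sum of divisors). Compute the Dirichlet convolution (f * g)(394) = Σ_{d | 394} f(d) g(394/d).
(𝟙 * σ)(394) = 796

Divisors of 394: [1, 2, 197, 394]. For each d | 394:
  d = 1: 𝟙(1) · σ(394/1) = 1 · 594 = 594
  d = 2: 𝟙(2) · σ(394/2) = 1 · 198 = 198
  d = 197: 𝟙(197) · σ(394/197) = 1 · 3 = 3
  d = 394: 𝟙(394) · σ(394/394) = 1 · 1 = 1
Summing: (𝟙 * σ)(394) = 594 + 198 + 3 + 1 = 796.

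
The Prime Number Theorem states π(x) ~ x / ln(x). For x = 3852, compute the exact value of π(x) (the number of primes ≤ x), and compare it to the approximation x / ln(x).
π(3852) = 534;  x/ln(x) ≈ 466.55;  relative error ≈ 12.63%.

Directly count primes up to 3852: π(3852) = 534. The PNT approximation gives 3852/ln(3852) ≈ 3852/8.25635 ≈ 466.55. Relative error (π(x) − x/ln(x)) / π(x) ≈ 12.63%; the approximation is known to undercount slightly (Li(x) is a better estimate).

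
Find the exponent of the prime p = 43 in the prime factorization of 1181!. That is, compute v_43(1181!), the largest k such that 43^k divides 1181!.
v_43(1181!) = 27

Legendre's formula: v_p(n!) = Σ_{k ≥ 1} ⌊n / p^k⌋. For p = 43, n = 1181, the terms are:
  ⌊1181/43^1⌋ = ⌊1181/43⌋ = 27
(the next term ⌊1181/43^2⌋ = 0, terminating the sum). Summing: v_43(1181!) = 27 = 27.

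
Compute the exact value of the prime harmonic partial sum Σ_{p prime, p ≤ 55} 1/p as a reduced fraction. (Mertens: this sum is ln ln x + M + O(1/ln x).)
Σ 1/p = 54766551458687142251/32589158477190044730

π(55) = 16, so the primes ≤ 55 are [2, 3, 5, 7, 11, 13, 17, 19, 23, 29, 31, 37, 41, 43, 47, 53]. Summing 1/p over these primes: 54766551458687142251/32589158477190044730 ≈ 1.6805. Mertens estimate ln ln(55) + 0.2615 ≈ 1.6496.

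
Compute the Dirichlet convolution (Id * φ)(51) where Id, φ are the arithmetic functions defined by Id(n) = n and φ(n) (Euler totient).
(Id * φ)(51) = 165

Divisors of 51: [1, 3, 17, 51]. For each d | 51:
  d = 1: Id(1) · φ(51/1) = 1 · 32 = 32
  d = 3: Id(3) · φ(51/3) = 3 · 16 = 48
  d = 17: Id(17) · φ(51/17) = 17 · 2 = 34
  d = 51: Id(51) · φ(51/51) = 51 · 1 = 51
Summing: (Id * φ)(51) = 32 + 48 + 34 + 51 = 165.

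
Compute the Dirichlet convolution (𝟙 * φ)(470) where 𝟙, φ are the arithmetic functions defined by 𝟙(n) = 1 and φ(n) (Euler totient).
(𝟙 * φ)(470) = 470

Divisors of 470: [1, 2, 5, 10, 47, 94, 235, 470]. For each d | 470:
  d = 1: 𝟙(1) · φ(470/1) = 1 · 184 = 184
  d = 2: 𝟙(2) · φ(470/2) = 1 · 184 = 184
  d = 5: 𝟙(5) · φ(470/5) = 1 · 46 = 46
  d = 10: 𝟙(10) · φ(470/10) = 1 · 46 = 46
  d = 47: 𝟙(47) · φ(470/47) = 1 · 4 = 4
  d = 94: 𝟙(94) · φ(470/94) = 1 · 4 = 4
  d = 235: 𝟙(235) · φ(470/235) = 1 · 1 = 1
  d = 470: 𝟙(470) · φ(470/470) = 1 · 1 = 1
Summing: (𝟙 * φ)(470) = 184 + 184 + 46 + 46 + 4 + 4 + 1 + 1 = 470.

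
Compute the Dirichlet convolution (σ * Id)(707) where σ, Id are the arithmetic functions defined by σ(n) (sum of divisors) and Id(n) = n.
(σ * Id)(707) = 3045

Divisors of 707: [1, 7, 101, 707]. For each d | 707:
  d = 1: σ(1) · Id(707/1) = 1 · 707 = 707
  d = 7: σ(7) · Id(707/7) = 8 · 101 = 808
  d = 101: σ(101) · Id(707/101) = 102 · 7 = 714
  d = 707: σ(707) · Id(707/707) = 816 · 1 = 816
Summing: (σ * Id)(707) = 707 + 808 + 714 + 816 = 3045.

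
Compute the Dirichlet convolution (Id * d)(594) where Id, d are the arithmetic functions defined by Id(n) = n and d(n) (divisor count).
(Id * d)(594) = 3016

Divisors of 594: [1, 2, 3, 6, 9, 11, 18, 22, 27, 33, 54, 66, 99, 198, 297, 594]. For each d | 594:
  d = 1: Id(1) · d(594/1) = 1 · 16 = 16
  d = 2: Id(2) · d(594/2) = 2 · 8 = 16
  d = 3: Id(3) · d(594/3) = 3 · 12 = 36
  d = 6: Id(6) · d(594/6) = 6 · 6 = 36
  d = 9: Id(9) · d(594/9) = 9 · 8 = 72
  d = 11: Id(11) · d(594/11) = 11 · 8 = 88
  d = 18: Id(18) · d(594/18) = 18 · 4 = 72
  d = 22: Id(22) · d(594/22) = 22 · 4 = 88
  d = 27: Id(27) · d(594/27) = 27 · 4 = 108
  d = 33: Id(33) · d(594/33) = 33 · 6 = 198
  d = 54: Id(54) · d(594/54) = 54 · 2 = 108
  d = 66: Id(66) · d(594/66) = 66 · 3 = 198
  d = 99: Id(99) · d(594/99) = 99 · 4 = 396
  d = 198: Id(198) · d(594/198) = 198 · 2 = 396
  d = 297: Id(297) · d(594/297) = 297 · 2 = 594
  d = 594: Id(594) · d(594/594) = 594 · 1 = 594
Summing: (Id * d)(594) = 16 + 16 + 36 + 36 + 72 + 88 + 72 + 88 + 108 + 198 + 108 + 198 + 396 + 396 + 594 + 594 = 3016.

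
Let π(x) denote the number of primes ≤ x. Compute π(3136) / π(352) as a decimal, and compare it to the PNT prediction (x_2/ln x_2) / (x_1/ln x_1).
π(3136)/π(352) = 445/70 ≈ 6.3571;  PNT prediction ≈ 6.4888.

π(352) = 70 and π(3136) = 445, so π(3136)/π(352) ≈ 6.3571. The PNT-predicted ratio is (3136/ln(3136)) / (352/ln(352)) ≈ 6.4888. The two agree to within a few percent, as expected.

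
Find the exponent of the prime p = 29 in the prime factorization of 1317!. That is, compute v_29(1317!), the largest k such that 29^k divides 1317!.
v_29(1317!) = 46

Legendre's formula: v_p(n!) = Σ_{k ≥ 1} ⌊n / p^k⌋. For p = 29, n = 1317, the terms are:
  ⌊1317/29^1⌋ = ⌊1317/29⌋ = 45
  ⌊1317/29^2⌋ = ⌊1317/841⌋ = 1
(the next term ⌊1317/29^3⌋ = 0, terminating the sum). Summing: v_29(1317!) = 45 + 1 = 46.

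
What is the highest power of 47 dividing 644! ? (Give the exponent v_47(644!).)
v_47(644!) = 13

Legendre's formula: v_p(n!) = Σ_{k ≥ 1} ⌊n / p^k⌋. For p = 47, n = 644, the terms are:
  ⌊644/47^1⌋ = ⌊644/47⌋ = 13
(the next term ⌊644/47^2⌋ = 0, terminating the sum). Summing: v_47(644!) = 13 = 13.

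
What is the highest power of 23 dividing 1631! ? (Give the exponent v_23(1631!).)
v_23(1631!) = 73

Legendre's formula: v_p(n!) = Σ_{k ≥ 1} ⌊n / p^k⌋. For p = 23, n = 1631, the terms are:
  ⌊1631/23^1⌋ = ⌊1631/23⌋ = 70
  ⌊1631/23^2⌋ = ⌊1631/529⌋ = 3
(the next term ⌊1631/23^3⌋ = 0, terminating the sum). Summing: v_23(1631!) = 70 + 3 = 73.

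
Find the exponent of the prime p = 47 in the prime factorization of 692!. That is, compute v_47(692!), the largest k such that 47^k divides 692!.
v_47(692!) = 14

Legendre's formula: v_p(n!) = Σ_{k ≥ 1} ⌊n / p^k⌋. For p = 47, n = 692, the terms are:
  ⌊692/47^1⌋ = ⌊692/47⌋ = 14
(the next term ⌊692/47^2⌋ = 0, terminating the sum). Summing: v_47(692!) = 14 = 14.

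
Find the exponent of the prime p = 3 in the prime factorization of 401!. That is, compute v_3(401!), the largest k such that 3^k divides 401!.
v_3(401!) = 196

Legendre's formula: v_p(n!) = Σ_{k ≥ 1} ⌊n / p^k⌋. For p = 3, n = 401, the terms are:
  ⌊401/3^1⌋ = ⌊401/3⌋ = 133
  ⌊401/3^2⌋ = ⌊401/9⌋ = 44
  ⌊401/3^3⌋ = ⌊401/27⌋ = 14
  ⌊401/3^4⌋ = ⌊401/81⌋ = 4
  ⌊401/3^5⌋ = ⌊401/243⌋ = 1
(the next term ⌊401/3^6⌋ = 0, terminating the sum). Summing: v_3(401!) = 133 + 44 + 14 + 4 + 1 = 196.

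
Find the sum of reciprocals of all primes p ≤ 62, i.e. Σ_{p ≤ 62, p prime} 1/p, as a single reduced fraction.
Σ 1/p = 201015517717077830328949/117288381359406970983270

π(62) = 18, so the primes ≤ 62 are [2, 3, 5, 7, 11, 13, 17, 19, 23, 29, 31, 37, 41, 43, 47, 53, 59, 61]. Summing 1/p over these primes: 201015517717077830328949/117288381359406970983270 ≈ 1.7139. Mertens estimate ln ln(62) + 0.2615 ≈ 1.6791.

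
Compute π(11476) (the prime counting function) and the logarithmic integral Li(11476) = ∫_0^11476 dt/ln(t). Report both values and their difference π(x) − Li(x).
π(11476) = 1383;  Li(11476) ≈ 1405.18;  π(x) − Li(x) ≈ -22.18.

Direct count of primes ≤ 11476 gives π(11476) = 1383. Numerical evaluation of the logarithmic integral gives Li(11476) ≈ 1405.18. The difference π(x) − Li(x) ≈ -22.18 is typically negative for small/moderate x (Li(x) overestimates), though Littlewood's theorem shows this sign changes infinitely often.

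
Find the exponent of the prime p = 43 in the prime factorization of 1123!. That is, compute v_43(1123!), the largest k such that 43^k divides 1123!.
v_43(1123!) = 26

Legendre's formula: v_p(n!) = Σ_{k ≥ 1} ⌊n / p^k⌋. For p = 43, n = 1123, the terms are:
  ⌊1123/43^1⌋ = ⌊1123/43⌋ = 26
(the next term ⌊1123/43^2⌋ = 0, terminating the sum). Summing: v_43(1123!) = 26 = 26.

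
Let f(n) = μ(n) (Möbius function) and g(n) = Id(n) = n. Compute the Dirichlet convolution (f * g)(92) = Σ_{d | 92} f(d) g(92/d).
(μ * Id)(92) = 44

Divisors of 92: [1, 2, 4, 23, 46, 92]. For each d | 92:
  d = 1: μ(1) · Id(92/1) = 1 · 92 = 92
  d = 2: μ(2) · Id(92/2) = -1 · 46 = -46
  d = 4: μ(4) · Id(92/4) = 0 · 23 = 0
  d = 23: μ(23) · Id(92/23) = -1 · 4 = -4
  d = 46: μ(46) · Id(92/46) = 1 · 2 = 2
  d = 92: μ(92) · Id(92/92) = 0 · 1 = 0
Summing: (μ * Id)(92) = 92 + -46 + 0 + -4 + 2 + 0 = 44.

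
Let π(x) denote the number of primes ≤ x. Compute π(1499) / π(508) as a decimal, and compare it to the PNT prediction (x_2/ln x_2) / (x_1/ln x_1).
π(1499)/π(508) = 239/96 ≈ 2.4896;  PNT prediction ≈ 2.5141.

π(508) = 96 and π(1499) = 239, so π(1499)/π(508) ≈ 2.4896. The PNT-predicted ratio is (1499/ln(1499)) / (508/ln(508)) ≈ 2.5141. The two agree to within a few percent, as expected.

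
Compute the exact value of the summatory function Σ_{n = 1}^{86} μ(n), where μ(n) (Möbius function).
Σ_{n ≤ 86} μ(n) = -2

Compute μ(n) for each 1 ≤ n ≤ 86: μ(1) = 1, μ(2) = -1, μ(3) = -1, μ(4) = 0, μ(5) = -1, μ(6) = 1, μ(7) = -1, μ(8) = 0, μ(9) = 0, μ(10) = 1, μ(11) = -1, μ(12) = 0, μ(13) = -1, μ(14) = 1, μ(15) = 1, μ(16) = 0, μ(17) = -1, μ(18) = 0, μ(19) = -1, μ(20) = 0, μ(21) = 1, μ(22) = 1, μ(23) = -1, μ(24) = 0, μ(25) = 0, μ(26) = 1, μ(27) = 0, μ(28) = 0, μ(29) = -1, μ(30) = -1, μ(31) = -1, μ(32) = 0, μ(33) = 1, μ(34) = 1, μ(35) = 1, μ(36) = 0, μ(37) = -1, μ(38) = 1, μ(39) = 1, μ(40) = 0, μ(41) = -1, μ(42) = -1, μ(43) = -1, μ(44) = 0, μ(45) = 0, μ(46) = 1, μ(47) = -1, μ(48) = 0, μ(49) = 0, μ(50) = 0, μ(51) = 1, μ(52) = 0, μ(53) = -1, μ(54) = 0, μ(55) = 1, μ(56) = 0, μ(57) = 1, μ(58) = 1, μ(59) = -1, μ(60) = 0, μ(61) = -1, μ(62) = 1, μ(63) = 0, μ(64) = 0, μ(65) = 1, μ(66) = -1, μ(67) = -1, μ(68) = 0, μ(69) = 1, μ(70) = -1, μ(71) = -1, μ(72) = 0, μ(73) = -1, μ(74) = 1, μ(75) = 0, μ(76) = 0, μ(77) = 1, μ(78) = -1, μ(79) = -1, μ(80) = 0, μ(81) = 0, μ(82) = 1, μ(83) = -1, μ(84) = 0, μ(85) = 1, μ(86) = 1. Summing all 86 values: -2. (Mertens function M(x) = Σ_{n ≤ x} μ(n); on average M(x) should be small (PNT ⟺ M(x) = o(x)).)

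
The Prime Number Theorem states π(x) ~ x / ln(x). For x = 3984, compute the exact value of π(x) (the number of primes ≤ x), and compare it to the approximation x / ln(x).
π(3984) = 549;  x/ln(x) ≈ 480.58;  relative error ≈ 12.46%.

Directly count primes up to 3984: π(3984) = 549. The PNT approximation gives 3984/ln(3984) ≈ 3984/8.29004 ≈ 480.58. Relative error (π(x) − x/ln(x)) / π(x) ≈ 12.46%; the approximation is known to undercount slightly (Li(x) is a better estimate).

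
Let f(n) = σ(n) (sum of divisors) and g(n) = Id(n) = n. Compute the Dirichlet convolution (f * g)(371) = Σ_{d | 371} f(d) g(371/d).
(σ * Id)(371) = 1605

Divisors of 371: [1, 7, 53, 371]. For each d | 371:
  d = 1: σ(1) · Id(371/1) = 1 · 371 = 371
  d = 7: σ(7) · Id(371/7) = 8 · 53 = 424
  d = 53: σ(53) · Id(371/53) = 54 · 7 = 378
  d = 371: σ(371) · Id(371/371) = 432 · 1 = 432
Summing: (σ * Id)(371) = 371 + 424 + 378 + 432 = 1605.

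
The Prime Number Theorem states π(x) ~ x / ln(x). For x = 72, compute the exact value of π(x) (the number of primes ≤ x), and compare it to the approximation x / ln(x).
π(72) = 20;  x/ln(x) ≈ 16.84;  relative error ≈ 15.82%.

Directly count primes up to 72: π(72) = 20. The PNT approximation gives 72/ln(72) ≈ 72/4.27667 ≈ 16.84. Relative error (π(x) − x/ln(x)) / π(x) ≈ 15.82%; the approximation is known to undercount slightly (Li(x) is a better estimate).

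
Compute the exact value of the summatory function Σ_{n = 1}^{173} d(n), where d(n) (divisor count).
Σ_{n ≤ 173} d(n) = 919

Compute d(n) for each 1 ≤ n ≤ 173: d(1) = 1, d(2) = 2, d(3) = 2, d(4) = 3, d(5) = 2, d(6) = 4, d(7) = 2, d(8) = 4, d(9) = 3, d(10) = 4, d(11) = 2, d(12) = 6, d(13) = 2, d(14) = 4, d(15) = 4, d(16) = 5, d(17) = 2, d(18) = 6, d(19) = 2, d(20) = 6, d(21) = 4, d(22) = 4, d(23) = 2, d(24) = 8, d(25) = 3, d(26) = 4, d(27) = 4, d(28) = 6, d(29) = 2, d(30) = 8, d(31) = 2, d(32) = 6, d(33) = 4, d(34) = 4, d(35) = 4, d(36) = 9, d(37) = 2, d(38) = 4, d(39) = 4, d(40) = 8, d(41) = 2, d(42) = 8, d(43) = 2, d(44) = 6, d(45) = 6, d(46) = 4, d(47) = 2, d(48) = 10, d(49) = 3, d(50) = 6, d(51) = 4, d(52) = 6, d(53) = 2, d(54) = 8, d(55) = 4, d(56) = 8, d(57) = 4, d(58) = 4, d(59) = 2, d(60) = 12, d(61) = 2, d(62) = 4, d(63) = 6, d(64) = 7, d(65) = 4, d(66) = 8, d(67) = 2, d(68) = 6, d(69) = 4, d(70) = 8, d(71) = 2, d(72) = 12, d(73) = 2, d(74) = 4, d(75) = 6, d(76) = 6, d(77) = 4, d(78) = 8, d(79) = 2, d(80) = 10, d(81) = 5, d(82) = 4, d(83) = 2, d(84) = 12, d(85) = 4, d(86) = 4, d(87) = 4, d(88) = 8, d(89) = 2, d(90) = 12, d(91) = 4, d(92) = 6, d(93) = 4, d(94) = 4, d(95) = 4, d(96) = 12, d(97) = 2, d(98) = 6, d(99) = 6, d(100) = 9, d(101) = 2, d(102) = 8, d(103) = 2, d(104) = 8, d(105) = 8, d(106) = 4, d(107) = 2, d(108) = 12, d(109) = 2, d(110) = 8, d(111) = 4, d(112) = 10, d(113) = 2, d(114) = 8, d(115) = 4, d(116) = 6, d(117) = 6, d(118) = 4, d(119) = 4, d(120) = 16, d(121) = 3, d(122) = 4, d(123) = 4, d(124) = 6, d(125) = 4, d(126) = 12, d(127) = 2, d(128) = 8, d(129) = 4, d(130) = 8, d(131) = 2, d(132) = 12, d(133) = 4, d(134) = 4, d(135) = 8, d(136) = 8, d(137) = 2, d(138) = 8, d(139) = 2, d(140) = 12, d(141) = 4, d(142) = 4, d(143) = 4, d(144) = 15, d(145) = 4, d(146) = 4, d(147) = 6, d(148) = 6, d(149) = 2, d(150) = 12, d(151) = 2, d(152) = 8, d(153) = 6, d(154) = 8, d(155) = 4, d(156) = 12, d(157) = 2, d(158) = 4, d(159) = 4, d(160) = 12, d(161) = 4, d(162) = 10, d(163) = 2, d(164) = 6, d(165) = 8, d(166) = 4, d(167) = 2, d(168) = 16, d(169) = 3, d(170) = 8, d(171) = 6, d(172) = 6, d(173) = 2. Summing all 173 values: 919. (Dirichlet's divisor formula: Σ_{n ≤ x} d(n) = x ln(x) + (2γ − 1) x + O(√x). For x = 173, the asymptotic estimate is ≈ 918.24.)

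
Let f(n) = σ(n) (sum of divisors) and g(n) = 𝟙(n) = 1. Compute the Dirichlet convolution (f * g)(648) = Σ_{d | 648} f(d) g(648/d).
(σ * 𝟙)(648) = 4654

Divisors of 648: [1, 2, 3, 4, 6, 8, 9, 12, 18, 24, 27, 36, 54, 72, 81, 108, 162, 216, 324, 648]. For each d | 648:
  d = 1: σ(1) · 𝟙(648/1) = 1 · 1 = 1
  d = 2: σ(2) · 𝟙(648/2) = 3 · 1 = 3
  d = 3: σ(3) · 𝟙(648/3) = 4 · 1 = 4
  d = 4: σ(4) · 𝟙(648/4) = 7 · 1 = 7
  d = 6: σ(6) · 𝟙(648/6) = 12 · 1 = 12
  d = 8: σ(8) · 𝟙(648/8) = 15 · 1 = 15
  d = 9: σ(9) · 𝟙(648/9) = 13 · 1 = 13
  d = 12: σ(12) · 𝟙(648/12) = 28 · 1 = 28
  d = 18: σ(18) · 𝟙(648/18) = 39 · 1 = 39
  d = 24: σ(24) · 𝟙(648/24) = 60 · 1 = 60
  d = 27: σ(27) · 𝟙(648/27) = 40 · 1 = 40
  d = 36: σ(36) · 𝟙(648/36) = 91 · 1 = 91
  d = 54: σ(54) · 𝟙(648/54) = 120 · 1 = 120
  d = 72: σ(72) · 𝟙(648/72) = 195 · 1 = 195
  d = 81: σ(81) · 𝟙(648/81) = 121 · 1 = 121
  d = 108: σ(108) · 𝟙(648/108) = 280 · 1 = 280
  d = 162: σ(162) · 𝟙(648/162) = 363 · 1 = 363
  d = 216: σ(216) · 𝟙(648/216) = 600 · 1 = 600
  d = 324: σ(324) · 𝟙(648/324) = 847 · 1 = 847
  d = 648: σ(648) · 𝟙(648/648) = 1815 · 1 = 1815
Summing: (σ * 𝟙)(648) = 1 + 3 + 4 + 7 + 12 + 15 + 13 + 28 + 39 + 60 + 40 + 91 + 120 + 195 + 121 + 280 + 363 + 600 + 847 + 1815 = 4654.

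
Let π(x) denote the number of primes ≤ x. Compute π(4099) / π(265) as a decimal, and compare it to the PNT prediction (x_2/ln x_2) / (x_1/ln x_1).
π(4099)/π(265) = 565/56 ≈ 10.0893;  PNT prediction ≈ 10.3753.

π(265) = 56 and π(4099) = 565, so π(4099)/π(265) ≈ 10.0893. The PNT-predicted ratio is (4099/ln(4099)) / (265/ln(265)) ≈ 10.3753. The two agree to within a few percent, as expected.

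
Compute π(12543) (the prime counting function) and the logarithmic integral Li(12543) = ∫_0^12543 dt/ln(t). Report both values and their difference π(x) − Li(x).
π(12543) = 1498;  Li(12543) ≈ 1518.77;  π(x) − Li(x) ≈ -20.77.

Direct count of primes ≤ 12543 gives π(12543) = 1498. Numerical evaluation of the logarithmic integral gives Li(12543) ≈ 1518.77. The difference π(x) − Li(x) ≈ -20.77 is typically negative for small/moderate x (Li(x) overestimates), though Littlewood's theorem shows this sign changes infinitely often.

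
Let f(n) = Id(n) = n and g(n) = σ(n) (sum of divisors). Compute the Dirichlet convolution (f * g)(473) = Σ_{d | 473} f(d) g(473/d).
(Id * σ)(473) = 2001

Divisors of 473: [1, 11, 43, 473]. For each d | 473:
  d = 1: Id(1) · σ(473/1) = 1 · 528 = 528
  d = 11: Id(11) · σ(473/11) = 11 · 44 = 484
  d = 43: Id(43) · σ(473/43) = 43 · 12 = 516
  d = 473: Id(473) · σ(473/473) = 473 · 1 = 473
Summing: (Id * σ)(473) = 528 + 484 + 516 + 473 = 2001.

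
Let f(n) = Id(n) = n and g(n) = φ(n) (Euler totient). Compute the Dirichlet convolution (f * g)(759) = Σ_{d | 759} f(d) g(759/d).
(Id * φ)(759) = 4725

Divisors of 759: [1, 3, 11, 23, 33, 69, 253, 759]. For each d | 759:
  d = 1: Id(1) · φ(759/1) = 1 · 440 = 440
  d = 3: Id(3) · φ(759/3) = 3 · 220 = 660
  d = 11: Id(11) · φ(759/11) = 11 · 44 = 484
  d = 23: Id(23) · φ(759/23) = 23 · 20 = 460
  d = 33: Id(33) · φ(759/33) = 33 · 22 = 726
  d = 69: Id(69) · φ(759/69) = 69 · 10 = 690
  d = 253: Id(253) · φ(759/253) = 253 · 2 = 506
  d = 759: Id(759) · φ(759/759) = 759 · 1 = 759
Summing: (Id * φ)(759) = 440 + 660 + 484 + 460 + 726 + 690 + 506 + 759 = 4725.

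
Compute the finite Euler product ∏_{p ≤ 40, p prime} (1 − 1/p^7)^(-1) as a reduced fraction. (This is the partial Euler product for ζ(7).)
∏ = 390612576496222063474132638651406606464249171649995563732972174614898335928125/387378248056510136247638717957281013418108703654497719879651674737546587052032

The primes p ≤ 40 are [2, 3, 5, 7, 11, 13, 17, 19, 23, 29, 31, 37]. For each prime, (1 − 1/p^7)^(-1) = p^7 / (p^7 − 1). The product is (1 − 1/2^7)^(-1), (1 − 1/3^7)^(-1), (1 − 1/5^7)^(-1), (1 − 1/7^7)^(-1), (1 − 1/11^7)^(-1), (1 − 1/13^7)^(-1), (1 − 1/17^7)^(-1), (1 − 1/19^7)^(-1), (1 − 1/23^7)^(-1), (1 − 1/29^7)^(-1), (1 − 1/31^7)^(-1), (1 − 1/37^7)^(-1) = ∏ p^7 / (p^7 − 1) = 390612576496222063474132638651406606464249171649995563732972174614898335928125/387378248056510136247638717957281013418108703654497719879651674737546587052032.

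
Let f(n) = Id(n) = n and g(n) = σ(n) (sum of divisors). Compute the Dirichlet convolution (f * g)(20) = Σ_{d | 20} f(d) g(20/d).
(Id * σ)(20) = 187

Divisors of 20: [1, 2, 4, 5, 10, 20]. For each d | 20:
  d = 1: Id(1) · σ(20/1) = 1 · 42 = 42
  d = 2: Id(2) · σ(20/2) = 2 · 18 = 36
  d = 4: Id(4) · σ(20/4) = 4 · 6 = 24
  d = 5: Id(5) · σ(20/5) = 5 · 7 = 35
  d = 10: Id(10) · σ(20/10) = 10 · 3 = 30
  d = 20: Id(20) · σ(20/20) = 20 · 1 = 20
Summing: (Id * σ)(20) = 42 + 36 + 24 + 35 + 30 + 20 = 187.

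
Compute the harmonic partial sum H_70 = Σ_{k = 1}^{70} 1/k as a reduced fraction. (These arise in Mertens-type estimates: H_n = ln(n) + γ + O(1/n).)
H_70 = 42535343474848157886823113473/8801320137209899102584580800

Direct summation: H_70 = 1 + 1/2 + ... + 1/70. The least common denominator is lcm(1, ..., 70) = 79211881234889091923261227200; over this denominator the numerator is 79211881234889091923261227200 + 39605940617444545961630613600 + 26403960411629697307753742400 + 19802970308722272980815306800 + 15842376246977818384652245440 + 13201980205814848653876871200 + 11315983033555584560465889600 + 9901485154361136490407653400 + 8801320137209899102584580800 + 7921188123488909192326122720 + 7201080112262644720296475200 + 6600990102907424326938435600 + 6093221633453007071020094400 + 5657991516777792280232944800 + 5280792082325939461550748480 + 4950742577180568245203826700 + 4659522425581711289603601600 + 4400660068604949551292290400 + 4169046380783636417013748800 + 3960594061744454596163061360 + 3771994344518528186821963200 + 3600540056131322360148237600 + 3443994836299525735793966400 + 3300495051453712163469217800 + 3168475249395563676930449088 + 3046610816726503535510047200 + 2933773379069966367528193600 + 2828995758388896140116472400 + 2731444180513416962871076800 + 2640396041162969730775374240 + 2555221975319002965266491200 + 2475371288590284122601913350 + 2400360037420881573432158400 + 2329761212790855644801800800 + 2263196606711116912093177920 + 2200330034302474775646145200 + 2140861654997002484412465600 + 2084523190391818208506874400 + 2031073877817669023673364800 + 1980297030872227298081530680 + 1931997103289977851786859200 + 1885997172259264093410981600 + 1842136772904397486587470400 + 1800270028065661180074118800 + 1760264027441979820516916160 + 1721997418149762867896983200 + 1685359175210406211133217600 + 1650247525726856081734608900 + 1616569004793654937209412800 + 1584237624697781838465224544 + 1553174141860570429867867200 + 1523305408363251767755023600 + 1494563796884699847608702400 + 1466886689534983183764096800 + 1440216022452528944059295040 + 1414497879194448070058236200 + 1389682126927878805671249600 + 1365722090256708481435538400 + 1342574258218459185140020800 + 1320198020581484865387687120 + 1298555430080149047922315200 + 1277610987659501482633245600 + 1257331448172842728940654400 + 1237685644295142061300956675 + 1218644326690601414204018880 + 1200180018710440786716079200 + 1182266884102822267511361600 + 1164880606395427822400900400 + 1147998278766508578597988800 + 1131598303355558456046588960 = 382818091273633420981408021257, so H_70 = 382818091273633420981408021257/79211881234889091923261227200; reducing by gcd(382818091273633420981408021257, 79211881234889091923261227200) = 9 gives 42535343474848157886823113473/8801320137209899102584580800 ≈ 4.83284. (The PNT-adjacent estimate ln(70) + γ ≈ 4.82571 matches within O(1/n).)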